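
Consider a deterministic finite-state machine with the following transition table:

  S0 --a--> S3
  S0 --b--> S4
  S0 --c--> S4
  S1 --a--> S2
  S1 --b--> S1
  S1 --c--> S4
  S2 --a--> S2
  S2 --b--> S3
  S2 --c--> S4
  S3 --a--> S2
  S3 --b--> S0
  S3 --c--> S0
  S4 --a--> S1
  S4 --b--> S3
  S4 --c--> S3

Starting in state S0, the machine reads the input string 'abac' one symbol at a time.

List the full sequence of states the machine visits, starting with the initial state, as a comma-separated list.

Answer: S0, S3, S0, S3, S0

Derivation:
Start: S0
  read 'a': S0 --a--> S3
  read 'b': S3 --b--> S0
  read 'a': S0 --a--> S3
  read 'c': S3 --c--> S0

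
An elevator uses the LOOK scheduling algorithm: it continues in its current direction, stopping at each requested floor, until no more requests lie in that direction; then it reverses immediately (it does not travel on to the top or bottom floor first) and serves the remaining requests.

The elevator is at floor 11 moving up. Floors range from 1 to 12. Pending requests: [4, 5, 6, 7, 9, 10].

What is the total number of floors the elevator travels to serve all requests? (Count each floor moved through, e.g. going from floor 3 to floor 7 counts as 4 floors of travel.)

Start at floor 11 moving up, LOOK stop order: [10, 9, 7, 6, 5, 4]
  11 → 10: |10-11| = 1, total = 1
  10 → 9: |9-10| = 1, total = 2
  9 → 7: |7-9| = 2, total = 4
  7 → 6: |6-7| = 1, total = 5
  6 → 5: |5-6| = 1, total = 6
  5 → 4: |4-5| = 1, total = 7

Answer: 7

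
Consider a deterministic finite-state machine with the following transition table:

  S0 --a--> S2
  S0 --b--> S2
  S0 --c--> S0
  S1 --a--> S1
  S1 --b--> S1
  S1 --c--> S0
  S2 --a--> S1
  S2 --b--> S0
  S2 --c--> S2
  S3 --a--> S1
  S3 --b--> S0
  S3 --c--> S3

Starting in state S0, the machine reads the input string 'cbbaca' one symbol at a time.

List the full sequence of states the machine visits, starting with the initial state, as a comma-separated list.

Answer: S0, S0, S2, S0, S2, S2, S1

Derivation:
Start: S0
  read 'c': S0 --c--> S0
  read 'b': S0 --b--> S2
  read 'b': S2 --b--> S0
  read 'a': S0 --a--> S2
  read 'c': S2 --c--> S2
  read 'a': S2 --a--> S1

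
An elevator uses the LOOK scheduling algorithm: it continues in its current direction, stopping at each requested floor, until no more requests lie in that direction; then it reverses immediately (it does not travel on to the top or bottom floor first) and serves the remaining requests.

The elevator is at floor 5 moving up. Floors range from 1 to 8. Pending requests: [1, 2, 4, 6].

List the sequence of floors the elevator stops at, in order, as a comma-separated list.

Current: 5, moving UP
Serve above first (ascending): [6]
Then reverse, serve below (descending): [4, 2, 1]

Answer: 6, 4, 2, 1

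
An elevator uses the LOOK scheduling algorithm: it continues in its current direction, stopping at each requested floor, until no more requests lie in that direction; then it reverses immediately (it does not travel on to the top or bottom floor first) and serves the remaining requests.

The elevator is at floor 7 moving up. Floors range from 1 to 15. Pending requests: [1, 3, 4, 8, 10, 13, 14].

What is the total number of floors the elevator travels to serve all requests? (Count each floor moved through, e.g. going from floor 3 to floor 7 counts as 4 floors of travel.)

Start at floor 7 moving up, LOOK stop order: [8, 10, 13, 14, 4, 3, 1]
  7 → 8: |8-7| = 1, total = 1
  8 → 10: |10-8| = 2, total = 3
  10 → 13: |13-10| = 3, total = 6
  13 → 14: |14-13| = 1, total = 7
  14 → 4: |4-14| = 10, total = 17
  4 → 3: |3-4| = 1, total = 18
  3 → 1: |1-3| = 2, total = 20

Answer: 20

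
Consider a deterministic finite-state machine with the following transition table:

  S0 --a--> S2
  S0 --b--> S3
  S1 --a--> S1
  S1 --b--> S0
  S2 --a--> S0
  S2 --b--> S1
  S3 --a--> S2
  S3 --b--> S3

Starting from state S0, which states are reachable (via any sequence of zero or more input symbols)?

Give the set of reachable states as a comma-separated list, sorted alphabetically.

BFS from S0:
  visit S0: S0--a-->S2 (new), S0--b-->S3 (new)
  visit S2: S2--a-->S0 (seen), S2--b-->S1 (new)
  visit S3: S3--a-->S2 (seen), S3--b-->S3 (seen)
  visit S1: S1--a-->S1 (seen), S1--b-->S0 (seen)

Answer: S0, S1, S2, S3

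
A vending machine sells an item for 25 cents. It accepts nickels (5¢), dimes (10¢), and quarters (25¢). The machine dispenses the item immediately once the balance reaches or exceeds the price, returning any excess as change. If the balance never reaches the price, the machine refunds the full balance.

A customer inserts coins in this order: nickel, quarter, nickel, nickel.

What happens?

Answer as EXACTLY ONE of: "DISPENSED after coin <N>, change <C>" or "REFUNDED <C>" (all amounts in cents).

Price: 25¢
Coin 1 (nickel, 5¢): balance = 5¢
Coin 2 (quarter, 25¢): balance = 30¢
  → balance >= price → DISPENSE, change = 30 - 25 = 5¢

Answer: DISPENSED after coin 2, change 5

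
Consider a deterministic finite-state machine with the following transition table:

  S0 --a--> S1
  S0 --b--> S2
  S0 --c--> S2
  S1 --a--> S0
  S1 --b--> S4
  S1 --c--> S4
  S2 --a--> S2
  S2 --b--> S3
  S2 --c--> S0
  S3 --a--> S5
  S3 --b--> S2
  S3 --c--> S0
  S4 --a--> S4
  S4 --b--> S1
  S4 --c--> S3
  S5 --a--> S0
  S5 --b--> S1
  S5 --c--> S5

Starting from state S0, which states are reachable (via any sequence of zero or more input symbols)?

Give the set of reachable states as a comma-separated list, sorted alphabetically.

BFS from S0:
  visit S0: S0--a-->S1 (new), S0--b-->S2 (new), S0--c-->S2 (seen)
  visit S1: S1--a-->S0 (seen), S1--b-->S4 (new), S1--c-->S4 (seen)
  visit S2: S2--a-->S2 (seen), S2--b-->S3 (new), S2--c-->S0 (seen)
  visit S4: S4--a-->S4 (seen), S4--b-->S1 (seen), S4--c-->S3 (seen)
  visit S3: S3--a-->S5 (new), S3--b-->S2 (seen), S3--c-->S0 (seen)
  visit S5: S5--a-->S0 (seen), S5--b-->S1 (seen), S5--c-->S5 (seen)

Answer: S0, S1, S2, S3, S4, S5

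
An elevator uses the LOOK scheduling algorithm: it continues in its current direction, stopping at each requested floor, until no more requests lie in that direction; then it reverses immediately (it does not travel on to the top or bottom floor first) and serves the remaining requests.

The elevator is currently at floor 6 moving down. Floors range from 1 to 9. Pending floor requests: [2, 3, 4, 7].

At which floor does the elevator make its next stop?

Current floor: 6, direction: down
Requests above: [7]
Requests below: [2, 3, 4]
Moving down and requests lie below → nearest below is max([2, 3, 4]) = 4

Answer: 4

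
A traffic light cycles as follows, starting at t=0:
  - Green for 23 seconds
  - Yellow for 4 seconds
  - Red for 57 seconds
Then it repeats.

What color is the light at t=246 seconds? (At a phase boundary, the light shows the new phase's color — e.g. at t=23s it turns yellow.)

Answer: red

Derivation:
Cycle length = 23 + 4 + 57 = 84s
t = 246, phase_t = 246 mod 84 = 78
78 >= 27 → RED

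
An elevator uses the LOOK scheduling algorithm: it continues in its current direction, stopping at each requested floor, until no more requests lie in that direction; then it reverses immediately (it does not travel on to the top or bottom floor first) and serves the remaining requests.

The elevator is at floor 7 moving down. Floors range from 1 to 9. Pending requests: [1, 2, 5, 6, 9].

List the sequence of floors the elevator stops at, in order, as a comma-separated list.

Answer: 6, 5, 2, 1, 9

Derivation:
Current: 7, moving DOWN
Serve below first (descending): [6, 5, 2, 1]
Then reverse, serve above (ascending): [9]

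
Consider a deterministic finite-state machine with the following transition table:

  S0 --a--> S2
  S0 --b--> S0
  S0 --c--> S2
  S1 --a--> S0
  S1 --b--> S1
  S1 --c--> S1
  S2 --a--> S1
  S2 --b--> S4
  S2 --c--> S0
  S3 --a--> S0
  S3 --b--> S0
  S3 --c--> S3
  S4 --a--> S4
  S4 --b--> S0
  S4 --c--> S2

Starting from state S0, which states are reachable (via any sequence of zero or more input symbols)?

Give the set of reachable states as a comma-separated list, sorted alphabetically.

Answer: S0, S1, S2, S4

Derivation:
BFS from S0:
  visit S0: S0--a-->S2 (new), S0--b-->S0 (seen), S0--c-->S2 (seen)
  visit S2: S2--a-->S1 (new), S2--b-->S4 (new), S2--c-->S0 (seen)
  visit S1: S1--a-->S0 (seen), S1--b-->S1 (seen), S1--c-->S1 (seen)
  visit S4: S4--a-->S4 (seen), S4--b-->S0 (seen), S4--c-->S2 (seen)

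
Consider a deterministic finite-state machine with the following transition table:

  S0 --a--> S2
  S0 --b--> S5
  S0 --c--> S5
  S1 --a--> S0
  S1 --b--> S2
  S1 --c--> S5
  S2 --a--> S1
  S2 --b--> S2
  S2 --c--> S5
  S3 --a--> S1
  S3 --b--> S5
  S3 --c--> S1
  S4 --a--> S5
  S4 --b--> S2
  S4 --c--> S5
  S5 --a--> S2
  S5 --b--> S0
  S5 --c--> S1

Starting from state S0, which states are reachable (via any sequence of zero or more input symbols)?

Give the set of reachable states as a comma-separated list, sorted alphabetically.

BFS from S0:
  visit S0: S0--a-->S2 (new), S0--b-->S5 (new), S0--c-->S5 (seen)
  visit S2: S2--a-->S1 (new), S2--b-->S2 (seen), S2--c-->S5 (seen)
  visit S5: S5--a-->S2 (seen), S5--b-->S0 (seen), S5--c-->S1 (seen)
  visit S1: S1--a-->S0 (seen), S1--b-->S2 (seen), S1--c-->S5 (seen)

Answer: S0, S1, S2, S5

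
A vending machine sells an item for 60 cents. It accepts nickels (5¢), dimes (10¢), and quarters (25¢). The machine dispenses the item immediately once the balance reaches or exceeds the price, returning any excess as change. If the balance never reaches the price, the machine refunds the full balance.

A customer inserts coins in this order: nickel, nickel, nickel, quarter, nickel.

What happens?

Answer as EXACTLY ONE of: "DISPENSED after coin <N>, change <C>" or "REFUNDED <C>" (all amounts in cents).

Price: 60¢
Coin 1 (nickel, 5¢): balance = 5¢
Coin 2 (nickel, 5¢): balance = 10¢
Coin 3 (nickel, 5¢): balance = 15¢
Coin 4 (quarter, 25¢): balance = 40¢
Coin 5 (nickel, 5¢): balance = 45¢
All coins inserted, balance 45¢ < price 60¢ → REFUND 45¢

Answer: REFUNDED 45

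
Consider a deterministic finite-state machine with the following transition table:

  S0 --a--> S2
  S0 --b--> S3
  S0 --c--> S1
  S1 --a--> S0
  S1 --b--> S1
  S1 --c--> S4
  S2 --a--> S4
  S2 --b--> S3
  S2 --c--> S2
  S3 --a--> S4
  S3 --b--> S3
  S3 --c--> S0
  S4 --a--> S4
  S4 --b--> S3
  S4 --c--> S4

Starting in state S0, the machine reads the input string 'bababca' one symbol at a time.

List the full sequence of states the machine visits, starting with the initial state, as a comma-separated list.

Answer: S0, S3, S4, S3, S4, S3, S0, S2

Derivation:
Start: S0
  read 'b': S0 --b--> S3
  read 'a': S3 --a--> S4
  read 'b': S4 --b--> S3
  read 'a': S3 --a--> S4
  read 'b': S4 --b--> S3
  read 'c': S3 --c--> S0
  read 'a': S0 --a--> S2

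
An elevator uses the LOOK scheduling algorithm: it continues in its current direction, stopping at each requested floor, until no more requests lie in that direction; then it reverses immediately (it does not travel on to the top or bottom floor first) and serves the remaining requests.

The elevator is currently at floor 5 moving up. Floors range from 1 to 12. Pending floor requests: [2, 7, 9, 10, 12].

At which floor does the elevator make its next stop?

Current floor: 5, direction: up
Requests above: [7, 9, 10, 12]
Requests below: [2]
Moving up and requests lie above → nearest above is min([7, 9, 10, 12]) = 7

Answer: 7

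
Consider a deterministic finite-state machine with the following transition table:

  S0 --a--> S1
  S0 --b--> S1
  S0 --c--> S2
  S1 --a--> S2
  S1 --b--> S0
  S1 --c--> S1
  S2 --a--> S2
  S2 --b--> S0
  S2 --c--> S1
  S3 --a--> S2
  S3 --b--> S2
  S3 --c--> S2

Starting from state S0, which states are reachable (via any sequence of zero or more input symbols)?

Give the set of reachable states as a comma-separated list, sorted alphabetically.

BFS from S0:
  visit S0: S0--a-->S1 (new), S0--b-->S1 (seen), S0--c-->S2 (new)
  visit S1: S1--a-->S2 (seen), S1--b-->S0 (seen), S1--c-->S1 (seen)
  visit S2: S2--a-->S2 (seen), S2--b-->S0 (seen), S2--c-->S1 (seen)

Answer: S0, S1, S2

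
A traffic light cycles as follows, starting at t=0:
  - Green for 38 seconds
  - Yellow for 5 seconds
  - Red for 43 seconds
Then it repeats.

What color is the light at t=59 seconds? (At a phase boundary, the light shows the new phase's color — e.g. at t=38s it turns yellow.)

Cycle length = 38 + 5 + 43 = 86s
t = 59, phase_t = 59 mod 86 = 59
59 >= 43 → RED

Answer: red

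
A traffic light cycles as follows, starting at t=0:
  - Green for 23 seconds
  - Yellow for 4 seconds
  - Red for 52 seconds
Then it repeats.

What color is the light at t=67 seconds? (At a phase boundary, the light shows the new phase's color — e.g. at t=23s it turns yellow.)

Cycle length = 23 + 4 + 52 = 79s
t = 67, phase_t = 67 mod 79 = 67
67 >= 27 → RED

Answer: red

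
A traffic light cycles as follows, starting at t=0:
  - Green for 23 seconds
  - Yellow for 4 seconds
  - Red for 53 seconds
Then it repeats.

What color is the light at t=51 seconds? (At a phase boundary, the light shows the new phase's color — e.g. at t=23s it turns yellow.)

Cycle length = 23 + 4 + 53 = 80s
t = 51, phase_t = 51 mod 80 = 51
51 >= 27 → RED

Answer: red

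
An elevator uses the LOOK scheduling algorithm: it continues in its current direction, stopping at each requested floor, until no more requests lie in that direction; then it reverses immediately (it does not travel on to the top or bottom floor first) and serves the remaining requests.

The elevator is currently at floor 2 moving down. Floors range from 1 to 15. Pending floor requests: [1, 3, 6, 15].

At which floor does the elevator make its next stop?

Answer: 1

Derivation:
Current floor: 2, direction: down
Requests above: [3, 6, 15]
Requests below: [1]
Moving down and requests lie below → nearest below is max([1]) = 1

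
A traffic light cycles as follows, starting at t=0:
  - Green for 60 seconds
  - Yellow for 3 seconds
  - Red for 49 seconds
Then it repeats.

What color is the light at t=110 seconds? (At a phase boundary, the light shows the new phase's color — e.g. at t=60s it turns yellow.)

Answer: red

Derivation:
Cycle length = 60 + 3 + 49 = 112s
t = 110, phase_t = 110 mod 112 = 110
110 >= 63 → RED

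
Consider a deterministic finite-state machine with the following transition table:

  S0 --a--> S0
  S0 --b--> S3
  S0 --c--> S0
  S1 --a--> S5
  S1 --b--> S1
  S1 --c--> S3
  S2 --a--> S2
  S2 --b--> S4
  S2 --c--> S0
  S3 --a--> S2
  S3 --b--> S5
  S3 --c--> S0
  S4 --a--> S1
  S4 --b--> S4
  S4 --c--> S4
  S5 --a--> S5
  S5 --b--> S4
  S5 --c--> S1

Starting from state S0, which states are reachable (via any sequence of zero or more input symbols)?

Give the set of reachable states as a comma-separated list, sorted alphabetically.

Answer: S0, S1, S2, S3, S4, S5

Derivation:
BFS from S0:
  visit S0: S0--a-->S0 (seen), S0--b-->S3 (new), S0--c-->S0 (seen)
  visit S3: S3--a-->S2 (new), S3--b-->S5 (new), S3--c-->S0 (seen)
  visit S2: S2--a-->S2 (seen), S2--b-->S4 (new), S2--c-->S0 (seen)
  visit S5: S5--a-->S5 (seen), S5--b-->S4 (seen), S5--c-->S1 (new)
  visit S4: S4--a-->S1 (seen), S4--b-->S4 (seen), S4--c-->S4 (seen)
  visit S1: S1--a-->S5 (seen), S1--b-->S1 (seen), S1--c-->S3 (seen)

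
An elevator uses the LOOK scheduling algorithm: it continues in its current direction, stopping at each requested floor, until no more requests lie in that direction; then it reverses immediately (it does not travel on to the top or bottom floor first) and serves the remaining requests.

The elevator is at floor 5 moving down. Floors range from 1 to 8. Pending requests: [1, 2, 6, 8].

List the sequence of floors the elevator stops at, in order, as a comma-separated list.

Current: 5, moving DOWN
Serve below first (descending): [2, 1]
Then reverse, serve above (ascending): [6, 8]

Answer: 2, 1, 6, 8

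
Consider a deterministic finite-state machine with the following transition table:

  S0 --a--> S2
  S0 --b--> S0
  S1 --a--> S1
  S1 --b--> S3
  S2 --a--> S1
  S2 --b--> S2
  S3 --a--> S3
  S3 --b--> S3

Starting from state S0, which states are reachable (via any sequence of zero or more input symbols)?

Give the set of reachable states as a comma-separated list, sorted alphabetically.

BFS from S0:
  visit S0: S0--a-->S2 (new), S0--b-->S0 (seen)
  visit S2: S2--a-->S1 (new), S2--b-->S2 (seen)
  visit S1: S1--a-->S1 (seen), S1--b-->S3 (new)
  visit S3: S3--a-->S3 (seen), S3--b-->S3 (seen)

Answer: S0, S1, S2, S3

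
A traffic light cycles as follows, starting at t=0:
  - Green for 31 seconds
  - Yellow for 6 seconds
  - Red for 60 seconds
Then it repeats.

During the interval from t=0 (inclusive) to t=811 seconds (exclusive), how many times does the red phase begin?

Answer: 8

Derivation:
Cycle = 31+6+60 = 97s
red phase starts at t = k*97 + 37 for k=0,1,2,...
Need k*97+37 < 811 → k < 7.979
k ∈ {0, ..., 7} → 8 starts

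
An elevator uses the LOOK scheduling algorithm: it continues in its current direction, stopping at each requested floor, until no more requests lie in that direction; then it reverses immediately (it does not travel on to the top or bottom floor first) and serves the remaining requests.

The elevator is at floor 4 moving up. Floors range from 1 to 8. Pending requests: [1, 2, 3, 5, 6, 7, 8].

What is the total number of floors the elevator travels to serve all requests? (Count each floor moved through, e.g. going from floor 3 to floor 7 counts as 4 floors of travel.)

Answer: 11

Derivation:
Start at floor 4 moving up, LOOK stop order: [5, 6, 7, 8, 3, 2, 1]
  4 → 5: |5-4| = 1, total = 1
  5 → 6: |6-5| = 1, total = 2
  6 → 7: |7-6| = 1, total = 3
  7 → 8: |8-7| = 1, total = 4
  8 → 3: |3-8| = 5, total = 9
  3 → 2: |2-3| = 1, total = 10
  2 → 1: |1-2| = 1, total = 11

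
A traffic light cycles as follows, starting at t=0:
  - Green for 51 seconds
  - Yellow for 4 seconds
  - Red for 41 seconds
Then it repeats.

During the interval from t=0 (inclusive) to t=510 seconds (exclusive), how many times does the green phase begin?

Cycle = 51+4+41 = 96s
green phase starts at t = k*96 + 0 for k=0,1,2,...
Need k*96+0 < 510 → k < 5.312
k ∈ {0, ..., 5} → 6 starts

Answer: 6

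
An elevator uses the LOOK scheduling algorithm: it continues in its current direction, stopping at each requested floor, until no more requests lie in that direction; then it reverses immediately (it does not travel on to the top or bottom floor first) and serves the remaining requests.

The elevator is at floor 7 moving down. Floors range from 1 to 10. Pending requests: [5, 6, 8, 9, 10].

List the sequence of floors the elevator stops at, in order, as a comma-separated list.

Answer: 6, 5, 8, 9, 10

Derivation:
Current: 7, moving DOWN
Serve below first (descending): [6, 5]
Then reverse, serve above (ascending): [8, 9, 10]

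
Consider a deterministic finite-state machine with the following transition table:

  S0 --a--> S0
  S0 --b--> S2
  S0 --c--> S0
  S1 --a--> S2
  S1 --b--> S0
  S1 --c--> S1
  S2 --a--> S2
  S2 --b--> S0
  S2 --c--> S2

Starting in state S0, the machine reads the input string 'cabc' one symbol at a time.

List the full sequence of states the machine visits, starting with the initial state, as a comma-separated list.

Start: S0
  read 'c': S0 --c--> S0
  read 'a': S0 --a--> S0
  read 'b': S0 --b--> S2
  read 'c': S2 --c--> S2

Answer: S0, S0, S0, S2, S2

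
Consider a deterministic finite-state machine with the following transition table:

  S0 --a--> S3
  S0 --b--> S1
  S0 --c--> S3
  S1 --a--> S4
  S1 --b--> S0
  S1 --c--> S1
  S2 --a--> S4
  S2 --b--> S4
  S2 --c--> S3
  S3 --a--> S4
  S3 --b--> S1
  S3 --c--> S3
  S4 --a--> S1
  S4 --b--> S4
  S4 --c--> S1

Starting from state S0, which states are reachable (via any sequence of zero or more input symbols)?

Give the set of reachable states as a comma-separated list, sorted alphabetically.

Answer: S0, S1, S3, S4

Derivation:
BFS from S0:
  visit S0: S0--a-->S3 (new), S0--b-->S1 (new), S0--c-->S3 (seen)
  visit S3: S3--a-->S4 (new), S3--b-->S1 (seen), S3--c-->S3 (seen)
  visit S1: S1--a-->S4 (seen), S1--b-->S0 (seen), S1--c-->S1 (seen)
  visit S4: S4--a-->S1 (seen), S4--b-->S4 (seen), S4--c-->S1 (seen)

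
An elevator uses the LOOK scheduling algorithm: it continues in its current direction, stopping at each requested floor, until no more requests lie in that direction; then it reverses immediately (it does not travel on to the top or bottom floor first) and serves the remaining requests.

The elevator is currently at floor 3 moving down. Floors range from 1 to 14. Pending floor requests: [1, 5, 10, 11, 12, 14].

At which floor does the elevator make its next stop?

Current floor: 3, direction: down
Requests above: [5, 10, 11, 12, 14]
Requests below: [1]
Moving down and requests lie below → nearest below is max([1]) = 1

Answer: 1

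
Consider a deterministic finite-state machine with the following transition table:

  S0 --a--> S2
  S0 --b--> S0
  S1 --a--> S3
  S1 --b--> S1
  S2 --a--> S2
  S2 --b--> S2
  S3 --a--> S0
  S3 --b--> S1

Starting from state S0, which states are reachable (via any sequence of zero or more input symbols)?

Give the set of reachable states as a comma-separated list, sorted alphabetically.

Answer: S0, S2

Derivation:
BFS from S0:
  visit S0: S0--a-->S2 (new), S0--b-->S0 (seen)
  visit S2: S2--a-->S2 (seen), S2--b-->S2 (seen)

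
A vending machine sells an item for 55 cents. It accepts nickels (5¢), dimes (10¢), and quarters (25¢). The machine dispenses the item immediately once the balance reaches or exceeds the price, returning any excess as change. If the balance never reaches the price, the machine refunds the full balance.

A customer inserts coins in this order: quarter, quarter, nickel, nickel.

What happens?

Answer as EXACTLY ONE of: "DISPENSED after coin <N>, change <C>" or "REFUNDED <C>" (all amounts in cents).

Price: 55¢
Coin 1 (quarter, 25¢): balance = 25¢
Coin 2 (quarter, 25¢): balance = 50¢
Coin 3 (nickel, 5¢): balance = 55¢
  → balance >= price → DISPENSE, change = 55 - 55 = 0¢

Answer: DISPENSED after coin 3, change 0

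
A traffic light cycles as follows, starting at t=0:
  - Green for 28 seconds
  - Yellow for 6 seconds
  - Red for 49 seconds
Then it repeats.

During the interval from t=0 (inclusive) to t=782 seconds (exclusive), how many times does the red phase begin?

Answer: 10

Derivation:
Cycle = 28+6+49 = 83s
red phase starts at t = k*83 + 34 for k=0,1,2,...
Need k*83+34 < 782 → k < 9.012
k ∈ {0, ..., 9} → 10 starts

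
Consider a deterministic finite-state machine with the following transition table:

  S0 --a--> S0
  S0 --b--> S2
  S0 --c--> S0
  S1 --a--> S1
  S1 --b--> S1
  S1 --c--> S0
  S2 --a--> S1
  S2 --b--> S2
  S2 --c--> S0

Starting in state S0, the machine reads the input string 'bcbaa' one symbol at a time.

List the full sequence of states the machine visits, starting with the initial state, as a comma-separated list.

Answer: S0, S2, S0, S2, S1, S1

Derivation:
Start: S0
  read 'b': S0 --b--> S2
  read 'c': S2 --c--> S0
  read 'b': S0 --b--> S2
  read 'a': S2 --a--> S1
  read 'a': S1 --a--> S1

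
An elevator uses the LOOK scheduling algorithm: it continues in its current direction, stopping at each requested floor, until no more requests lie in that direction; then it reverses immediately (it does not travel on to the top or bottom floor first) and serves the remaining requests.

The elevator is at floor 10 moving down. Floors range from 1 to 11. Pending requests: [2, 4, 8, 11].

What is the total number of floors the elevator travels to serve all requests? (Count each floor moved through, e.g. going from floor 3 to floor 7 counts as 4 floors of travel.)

Answer: 17

Derivation:
Start at floor 10 moving down, LOOK stop order: [8, 4, 2, 11]
  10 → 8: |8-10| = 2, total = 2
  8 → 4: |4-8| = 4, total = 6
  4 → 2: |2-4| = 2, total = 8
  2 → 11: |11-2| = 9, total = 17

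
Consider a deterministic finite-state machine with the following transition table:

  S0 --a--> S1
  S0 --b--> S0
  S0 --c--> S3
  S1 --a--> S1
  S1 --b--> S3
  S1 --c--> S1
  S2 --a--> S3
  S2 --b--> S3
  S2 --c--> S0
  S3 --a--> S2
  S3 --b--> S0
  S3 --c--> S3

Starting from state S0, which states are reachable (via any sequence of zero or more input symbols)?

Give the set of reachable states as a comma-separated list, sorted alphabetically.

BFS from S0:
  visit S0: S0--a-->S1 (new), S0--b-->S0 (seen), S0--c-->S3 (new)
  visit S1: S1--a-->S1 (seen), S1--b-->S3 (seen), S1--c-->S1 (seen)
  visit S3: S3--a-->S2 (new), S3--b-->S0 (seen), S3--c-->S3 (seen)
  visit S2: S2--a-->S3 (seen), S2--b-->S3 (seen), S2--c-->S0 (seen)

Answer: S0, S1, S2, S3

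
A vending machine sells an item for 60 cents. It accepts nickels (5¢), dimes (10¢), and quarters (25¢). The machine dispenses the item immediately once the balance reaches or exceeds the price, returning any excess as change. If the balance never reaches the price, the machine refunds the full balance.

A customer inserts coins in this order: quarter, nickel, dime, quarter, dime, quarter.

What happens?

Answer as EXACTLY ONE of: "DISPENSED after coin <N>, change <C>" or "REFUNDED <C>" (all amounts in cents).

Price: 60¢
Coin 1 (quarter, 25¢): balance = 25¢
Coin 2 (nickel, 5¢): balance = 30¢
Coin 3 (dime, 10¢): balance = 40¢
Coin 4 (quarter, 25¢): balance = 65¢
  → balance >= price → DISPENSE, change = 65 - 60 = 5¢

Answer: DISPENSED after coin 4, change 5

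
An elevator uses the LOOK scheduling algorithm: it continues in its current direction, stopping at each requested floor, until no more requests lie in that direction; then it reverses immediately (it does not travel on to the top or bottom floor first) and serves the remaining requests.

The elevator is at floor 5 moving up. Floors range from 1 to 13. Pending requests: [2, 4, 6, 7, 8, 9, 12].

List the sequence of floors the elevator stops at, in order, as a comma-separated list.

Answer: 6, 7, 8, 9, 12, 4, 2

Derivation:
Current: 5, moving UP
Serve above first (ascending): [6, 7, 8, 9, 12]
Then reverse, serve below (descending): [4, 2]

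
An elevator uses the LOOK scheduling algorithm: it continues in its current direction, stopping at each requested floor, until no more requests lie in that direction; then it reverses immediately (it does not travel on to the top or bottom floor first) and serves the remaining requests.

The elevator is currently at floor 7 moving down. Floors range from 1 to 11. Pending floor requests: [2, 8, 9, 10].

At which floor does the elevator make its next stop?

Answer: 2

Derivation:
Current floor: 7, direction: down
Requests above: [8, 9, 10]
Requests below: [2]
Moving down and requests lie below → nearest below is max([2]) = 2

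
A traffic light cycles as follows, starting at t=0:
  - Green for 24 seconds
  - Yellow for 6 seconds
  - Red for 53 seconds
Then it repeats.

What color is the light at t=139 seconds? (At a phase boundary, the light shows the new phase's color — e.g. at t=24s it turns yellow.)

Cycle length = 24 + 6 + 53 = 83s
t = 139, phase_t = 139 mod 83 = 56
56 >= 30 → RED

Answer: red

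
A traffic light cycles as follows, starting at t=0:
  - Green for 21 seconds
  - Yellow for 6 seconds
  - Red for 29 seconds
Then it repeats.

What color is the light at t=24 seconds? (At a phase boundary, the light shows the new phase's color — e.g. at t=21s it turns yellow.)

Cycle length = 21 + 6 + 29 = 56s
t = 24, phase_t = 24 mod 56 = 24
21 <= 24 < 27 (yellow end) → YELLOW

Answer: yellow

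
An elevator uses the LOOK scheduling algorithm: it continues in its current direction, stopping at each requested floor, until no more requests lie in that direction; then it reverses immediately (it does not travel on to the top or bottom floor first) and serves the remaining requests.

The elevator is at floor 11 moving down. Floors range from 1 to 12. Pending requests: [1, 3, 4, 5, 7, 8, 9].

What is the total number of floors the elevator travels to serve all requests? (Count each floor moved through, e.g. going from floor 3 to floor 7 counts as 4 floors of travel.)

Start at floor 11 moving down, LOOK stop order: [9, 8, 7, 5, 4, 3, 1]
  11 → 9: |9-11| = 2, total = 2
  9 → 8: |8-9| = 1, total = 3
  8 → 7: |7-8| = 1, total = 4
  7 → 5: |5-7| = 2, total = 6
  5 → 4: |4-5| = 1, total = 7
  4 → 3: |3-4| = 1, total = 8
  3 → 1: |1-3| = 2, total = 10

Answer: 10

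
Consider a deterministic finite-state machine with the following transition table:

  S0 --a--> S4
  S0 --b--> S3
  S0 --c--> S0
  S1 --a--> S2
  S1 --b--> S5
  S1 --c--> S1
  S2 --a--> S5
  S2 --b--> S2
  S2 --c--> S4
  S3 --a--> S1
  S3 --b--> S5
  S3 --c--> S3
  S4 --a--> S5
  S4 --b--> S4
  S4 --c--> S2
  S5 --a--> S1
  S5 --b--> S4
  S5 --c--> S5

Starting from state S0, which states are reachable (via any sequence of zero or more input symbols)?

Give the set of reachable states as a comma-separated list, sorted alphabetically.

BFS from S0:
  visit S0: S0--a-->S4 (new), S0--b-->S3 (new), S0--c-->S0 (seen)
  visit S4: S4--a-->S5 (new), S4--b-->S4 (seen), S4--c-->S2 (new)
  visit S3: S3--a-->S1 (new), S3--b-->S5 (seen), S3--c-->S3 (seen)
  visit S5: S5--a-->S1 (seen), S5--b-->S4 (seen), S5--c-->S5 (seen)
  visit S2: S2--a-->S5 (seen), S2--b-->S2 (seen), S2--c-->S4 (seen)
  visit S1: S1--a-->S2 (seen), S1--b-->S5 (seen), S1--c-->S1 (seen)

Answer: S0, S1, S2, S3, S4, S5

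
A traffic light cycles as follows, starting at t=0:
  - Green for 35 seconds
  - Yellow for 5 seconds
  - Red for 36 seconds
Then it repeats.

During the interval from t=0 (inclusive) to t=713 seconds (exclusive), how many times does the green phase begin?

Cycle = 35+5+36 = 76s
green phase starts at t = k*76 + 0 for k=0,1,2,...
Need k*76+0 < 713 → k < 9.382
k ∈ {0, ..., 9} → 10 starts

Answer: 10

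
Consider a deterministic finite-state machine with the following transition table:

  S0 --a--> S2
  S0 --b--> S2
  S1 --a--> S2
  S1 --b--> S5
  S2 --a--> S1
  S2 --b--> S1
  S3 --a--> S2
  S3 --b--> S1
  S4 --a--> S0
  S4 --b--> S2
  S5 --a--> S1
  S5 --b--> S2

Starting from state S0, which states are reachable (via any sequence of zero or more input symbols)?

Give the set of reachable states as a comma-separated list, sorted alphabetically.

BFS from S0:
  visit S0: S0--a-->S2 (new), S0--b-->S2 (seen)
  visit S2: S2--a-->S1 (new), S2--b-->S1 (seen)
  visit S1: S1--a-->S2 (seen), S1--b-->S5 (new)
  visit S5: S5--a-->S1 (seen), S5--b-->S2 (seen)

Answer: S0, S1, S2, S5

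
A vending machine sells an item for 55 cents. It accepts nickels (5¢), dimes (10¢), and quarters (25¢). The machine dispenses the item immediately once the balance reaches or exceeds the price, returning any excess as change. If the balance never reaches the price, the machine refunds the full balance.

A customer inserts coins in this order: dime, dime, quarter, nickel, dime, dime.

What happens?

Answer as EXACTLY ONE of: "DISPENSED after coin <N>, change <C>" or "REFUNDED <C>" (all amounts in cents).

Price: 55¢
Coin 1 (dime, 10¢): balance = 10¢
Coin 2 (dime, 10¢): balance = 20¢
Coin 3 (quarter, 25¢): balance = 45¢
Coin 4 (nickel, 5¢): balance = 50¢
Coin 5 (dime, 10¢): balance = 60¢
  → balance >= price → DISPENSE, change = 60 - 55 = 5¢

Answer: DISPENSED after coin 5, change 5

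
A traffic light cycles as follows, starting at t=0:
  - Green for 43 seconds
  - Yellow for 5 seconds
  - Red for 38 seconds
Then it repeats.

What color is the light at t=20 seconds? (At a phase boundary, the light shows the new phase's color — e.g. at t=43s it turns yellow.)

Cycle length = 43 + 5 + 38 = 86s
t = 20, phase_t = 20 mod 86 = 20
20 < 43 (green end) → GREEN

Answer: green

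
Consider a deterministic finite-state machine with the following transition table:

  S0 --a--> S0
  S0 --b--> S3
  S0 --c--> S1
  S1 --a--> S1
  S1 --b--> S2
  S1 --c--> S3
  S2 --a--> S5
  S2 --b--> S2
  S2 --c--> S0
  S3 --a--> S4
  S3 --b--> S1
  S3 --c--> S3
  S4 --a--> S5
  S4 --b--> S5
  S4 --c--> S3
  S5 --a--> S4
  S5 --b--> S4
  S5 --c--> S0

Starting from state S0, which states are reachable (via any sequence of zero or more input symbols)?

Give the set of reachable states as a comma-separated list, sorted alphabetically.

BFS from S0:
  visit S0: S0--a-->S0 (seen), S0--b-->S3 (new), S0--c-->S1 (new)
  visit S3: S3--a-->S4 (new), S3--b-->S1 (seen), S3--c-->S3 (seen)
  visit S1: S1--a-->S1 (seen), S1--b-->S2 (new), S1--c-->S3 (seen)
  visit S4: S4--a-->S5 (new), S4--b-->S5 (seen), S4--c-->S3 (seen)
  visit S2: S2--a-->S5 (seen), S2--b-->S2 (seen), S2--c-->S0 (seen)
  visit S5: S5--a-->S4 (seen), S5--b-->S4 (seen), S5--c-->S0 (seen)

Answer: S0, S1, S2, S3, S4, S5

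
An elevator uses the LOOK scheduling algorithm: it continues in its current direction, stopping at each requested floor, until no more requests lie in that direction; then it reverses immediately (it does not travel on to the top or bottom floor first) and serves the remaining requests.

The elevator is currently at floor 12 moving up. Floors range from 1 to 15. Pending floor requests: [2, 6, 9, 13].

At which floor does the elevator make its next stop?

Current floor: 12, direction: up
Requests above: [13]
Requests below: [2, 6, 9]
Moving up and requests lie above → nearest above is min([13]) = 13

Answer: 13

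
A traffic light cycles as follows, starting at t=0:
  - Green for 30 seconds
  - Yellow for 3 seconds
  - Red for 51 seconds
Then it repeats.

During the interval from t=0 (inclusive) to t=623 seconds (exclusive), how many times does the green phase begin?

Cycle = 30+3+51 = 84s
green phase starts at t = k*84 + 0 for k=0,1,2,...
Need k*84+0 < 623 → k < 7.417
k ∈ {0, ..., 7} → 8 starts

Answer: 8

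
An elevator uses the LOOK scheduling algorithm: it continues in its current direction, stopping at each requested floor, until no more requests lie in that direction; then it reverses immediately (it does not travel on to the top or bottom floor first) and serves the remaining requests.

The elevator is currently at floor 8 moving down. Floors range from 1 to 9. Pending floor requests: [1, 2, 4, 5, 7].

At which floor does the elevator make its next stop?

Answer: 7

Derivation:
Current floor: 8, direction: down
Requests above: []
Requests below: [1, 2, 4, 5, 7]
Moving down and requests lie below → nearest below is max([1, 2, 4, 5, 7]) = 7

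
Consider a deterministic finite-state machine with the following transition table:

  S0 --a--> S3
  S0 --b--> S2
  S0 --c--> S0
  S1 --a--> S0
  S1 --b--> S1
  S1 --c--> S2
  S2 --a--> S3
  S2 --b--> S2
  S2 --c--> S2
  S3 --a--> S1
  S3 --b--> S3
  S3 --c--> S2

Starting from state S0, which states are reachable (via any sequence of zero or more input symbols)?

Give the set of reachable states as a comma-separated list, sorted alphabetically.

Answer: S0, S1, S2, S3

Derivation:
BFS from S0:
  visit S0: S0--a-->S3 (new), S0--b-->S2 (new), S0--c-->S0 (seen)
  visit S3: S3--a-->S1 (new), S3--b-->S3 (seen), S3--c-->S2 (seen)
  visit S2: S2--a-->S3 (seen), S2--b-->S2 (seen), S2--c-->S2 (seen)
  visit S1: S1--a-->S0 (seen), S1--b-->S1 (seen), S1--c-->S2 (seen)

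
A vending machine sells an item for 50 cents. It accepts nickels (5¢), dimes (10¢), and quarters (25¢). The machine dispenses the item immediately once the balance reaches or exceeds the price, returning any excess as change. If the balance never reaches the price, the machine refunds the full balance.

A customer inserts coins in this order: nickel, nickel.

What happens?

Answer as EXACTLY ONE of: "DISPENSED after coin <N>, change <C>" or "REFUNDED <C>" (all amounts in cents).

Answer: REFUNDED 10

Derivation:
Price: 50¢
Coin 1 (nickel, 5¢): balance = 5¢
Coin 2 (nickel, 5¢): balance = 10¢
All coins inserted, balance 10¢ < price 50¢ → REFUND 10¢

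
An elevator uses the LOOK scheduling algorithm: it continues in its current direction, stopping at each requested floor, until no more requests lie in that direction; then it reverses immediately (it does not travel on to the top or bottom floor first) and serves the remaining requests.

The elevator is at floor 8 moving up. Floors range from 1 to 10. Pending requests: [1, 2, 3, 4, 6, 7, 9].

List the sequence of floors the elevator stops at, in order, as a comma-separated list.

Answer: 9, 7, 6, 4, 3, 2, 1

Derivation:
Current: 8, moving UP
Serve above first (ascending): [9]
Then reverse, serve below (descending): [7, 6, 4, 3, 2, 1]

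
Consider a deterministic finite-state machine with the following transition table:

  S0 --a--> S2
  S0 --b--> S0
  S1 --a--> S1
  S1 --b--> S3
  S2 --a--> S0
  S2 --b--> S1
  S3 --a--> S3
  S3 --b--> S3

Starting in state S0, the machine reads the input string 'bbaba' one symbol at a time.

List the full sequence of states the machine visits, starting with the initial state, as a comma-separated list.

Answer: S0, S0, S0, S2, S1, S1

Derivation:
Start: S0
  read 'b': S0 --b--> S0
  read 'b': S0 --b--> S0
  read 'a': S0 --a--> S2
  read 'b': S2 --b--> S1
  read 'a': S1 --a--> S1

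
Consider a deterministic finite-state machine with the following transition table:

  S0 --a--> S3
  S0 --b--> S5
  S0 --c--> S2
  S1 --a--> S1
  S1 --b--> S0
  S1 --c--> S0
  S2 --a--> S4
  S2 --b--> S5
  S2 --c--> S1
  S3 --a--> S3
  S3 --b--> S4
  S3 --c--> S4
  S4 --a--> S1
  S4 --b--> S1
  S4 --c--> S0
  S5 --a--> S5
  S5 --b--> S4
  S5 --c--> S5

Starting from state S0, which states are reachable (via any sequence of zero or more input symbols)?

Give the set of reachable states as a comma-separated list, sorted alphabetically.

BFS from S0:
  visit S0: S0--a-->S3 (new), S0--b-->S5 (new), S0--c-->S2 (new)
  visit S3: S3--a-->S3 (seen), S3--b-->S4 (new), S3--c-->S4 (seen)
  visit S5: S5--a-->S5 (seen), S5--b-->S4 (seen), S5--c-->S5 (seen)
  visit S2: S2--a-->S4 (seen), S2--b-->S5 (seen), S2--c-->S1 (new)
  visit S4: S4--a-->S1 (seen), S4--b-->S1 (seen), S4--c-->S0 (seen)
  visit S1: S1--a-->S1 (seen), S1--b-->S0 (seen), S1--c-->S0 (seen)

Answer: S0, S1, S2, S3, S4, S5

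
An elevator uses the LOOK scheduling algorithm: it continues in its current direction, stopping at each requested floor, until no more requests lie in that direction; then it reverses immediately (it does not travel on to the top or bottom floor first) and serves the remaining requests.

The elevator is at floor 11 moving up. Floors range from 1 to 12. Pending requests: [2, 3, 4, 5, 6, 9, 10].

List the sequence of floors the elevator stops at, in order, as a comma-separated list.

Current: 11, moving UP
Serve above first (ascending): []
Then reverse, serve below (descending): [10, 9, 6, 5, 4, 3, 2]

Answer: 10, 9, 6, 5, 4, 3, 2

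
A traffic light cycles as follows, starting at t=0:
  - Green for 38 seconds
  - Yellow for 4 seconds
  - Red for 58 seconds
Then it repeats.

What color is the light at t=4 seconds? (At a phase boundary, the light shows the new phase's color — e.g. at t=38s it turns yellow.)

Answer: green

Derivation:
Cycle length = 38 + 4 + 58 = 100s
t = 4, phase_t = 4 mod 100 = 4
4 < 38 (green end) → GREEN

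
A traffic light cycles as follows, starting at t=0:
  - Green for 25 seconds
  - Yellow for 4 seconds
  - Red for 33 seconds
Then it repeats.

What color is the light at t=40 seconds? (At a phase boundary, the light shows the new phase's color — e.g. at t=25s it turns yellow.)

Cycle length = 25 + 4 + 33 = 62s
t = 40, phase_t = 40 mod 62 = 40
40 >= 29 → RED

Answer: red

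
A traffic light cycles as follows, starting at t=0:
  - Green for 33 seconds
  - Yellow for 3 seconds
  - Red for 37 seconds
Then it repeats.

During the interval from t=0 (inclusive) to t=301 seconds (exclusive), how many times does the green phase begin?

Cycle = 33+3+37 = 73s
green phase starts at t = k*73 + 0 for k=0,1,2,...
Need k*73+0 < 301 → k < 4.123
k ∈ {0, ..., 4} → 5 starts

Answer: 5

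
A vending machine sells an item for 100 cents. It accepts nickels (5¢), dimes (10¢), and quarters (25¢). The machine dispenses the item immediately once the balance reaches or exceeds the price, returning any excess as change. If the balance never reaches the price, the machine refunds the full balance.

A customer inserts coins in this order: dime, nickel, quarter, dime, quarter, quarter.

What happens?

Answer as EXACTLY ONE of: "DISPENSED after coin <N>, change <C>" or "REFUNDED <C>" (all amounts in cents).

Answer: DISPENSED after coin 6, change 0

Derivation:
Price: 100¢
Coin 1 (dime, 10¢): balance = 10¢
Coin 2 (nickel, 5¢): balance = 15¢
Coin 3 (quarter, 25¢): balance = 40¢
Coin 4 (dime, 10¢): balance = 50¢
Coin 5 (quarter, 25¢): balance = 75¢
Coin 6 (quarter, 25¢): balance = 100¢
  → balance >= price → DISPENSE, change = 100 - 100 = 0¢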